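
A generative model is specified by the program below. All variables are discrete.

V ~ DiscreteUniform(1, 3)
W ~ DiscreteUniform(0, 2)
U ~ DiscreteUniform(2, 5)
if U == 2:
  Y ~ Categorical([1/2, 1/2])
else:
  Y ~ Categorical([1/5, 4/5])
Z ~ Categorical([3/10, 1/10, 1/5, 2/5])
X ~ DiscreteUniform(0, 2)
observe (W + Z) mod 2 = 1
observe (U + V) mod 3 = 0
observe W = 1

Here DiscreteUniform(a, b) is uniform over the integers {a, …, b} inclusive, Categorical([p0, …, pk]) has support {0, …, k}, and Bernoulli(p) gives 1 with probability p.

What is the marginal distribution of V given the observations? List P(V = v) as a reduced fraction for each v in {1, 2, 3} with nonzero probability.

P(V=1) = 1/2, P(V=2) = 1/4, P(V=3) = 1/4

Enumerate traces; 48 have nonzero weight after conditioning:
  (V=1, W=1, U=2, Y=0, Z=0, X=0) weight 1/720
  (V=1, W=1, U=2, Y=0, Z=0, X=1) weight 1/720
  (V=1, W=1, U=2, Y=0, Z=0, X=2) weight 1/720
  (V=1, W=1, U=2, Y=0, Z=2, X=0) weight 1/1080
  (V=1, W=1, U=2, Y=0, Z=2, X=1) weight 1/1080
  (V=1, W=1, U=2, Y=0, Z=2, X=2) weight 1/1080
  (V=1, W=1, U=2, Y=1, Z=0, X=0) weight 1/720
  (V=1, W=1, U=2, Y=1, Z=0, X=1) weight 1/720
  (V=2, W=1, U=4, Y=0, Z=0, X=0) weight 1/1800
  (V=3, W=1, U=3, Y=0, Z=0, X=0) weight 1/1800
  … 38 more
Group by V:
  weight(V=1) = 1/36
  weight(V=2) = 1/72
  weight(V=3) = 1/72
Total weight = 1/36 + 1/72 + 1/72 = 1/18
P(V=1 | obs) = 1/36 / 1/18 = 1/2
P(V=2 | obs) = 1/72 / 1/18 = 1/4
P(V=3 | obs) = 1/72 / 1/18 = 1/4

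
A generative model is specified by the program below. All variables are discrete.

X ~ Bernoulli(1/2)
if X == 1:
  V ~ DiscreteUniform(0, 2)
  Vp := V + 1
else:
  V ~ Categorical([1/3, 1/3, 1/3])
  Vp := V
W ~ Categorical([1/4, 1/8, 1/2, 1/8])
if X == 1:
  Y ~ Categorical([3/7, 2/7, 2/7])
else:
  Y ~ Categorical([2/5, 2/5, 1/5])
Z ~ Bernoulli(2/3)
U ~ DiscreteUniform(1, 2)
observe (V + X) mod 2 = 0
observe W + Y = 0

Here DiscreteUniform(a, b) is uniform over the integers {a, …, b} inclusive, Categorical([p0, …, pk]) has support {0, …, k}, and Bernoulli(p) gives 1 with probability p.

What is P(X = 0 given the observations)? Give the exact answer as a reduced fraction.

Enumerate traces; 12 have nonzero weight after conditioning:
  (X=0, V=0, W=0, Y=0, Z=0, U=1) weight 1/360
  (X=0, V=0, W=0, Y=0, Z=0, U=2) weight 1/360
  (X=0, V=0, W=0, Y=0, Z=1, U=1) weight 1/180
  (X=0, V=0, W=0, Y=0, Z=1, U=2) weight 1/180
  (X=0, V=2, W=0, Y=0, Z=0, U=1) weight 1/360
  (X=0, V=2, W=0, Y=0, Z=0, U=2) weight 1/360
  (X=0, V=2, W=0, Y=0, Z=1, U=1) weight 1/180
  (X=0, V=2, W=0, Y=0, Z=1, U=2) weight 1/180
  (X=1, V=1, W=0, Y=0, Z=0, U=1) weight 1/336
  … 3 more
Group by X:
  weight(X=0) = 1/30
  weight(X=1) = 1/56
Total weight = 1/30 + 1/56 = 43/840
P(X=0 | obs) = 1/30 / 43/840 = 28/43
P(X=1 | obs) = 1/56 / 43/840 = 15/43

P(X = 0 | obs) = 28/43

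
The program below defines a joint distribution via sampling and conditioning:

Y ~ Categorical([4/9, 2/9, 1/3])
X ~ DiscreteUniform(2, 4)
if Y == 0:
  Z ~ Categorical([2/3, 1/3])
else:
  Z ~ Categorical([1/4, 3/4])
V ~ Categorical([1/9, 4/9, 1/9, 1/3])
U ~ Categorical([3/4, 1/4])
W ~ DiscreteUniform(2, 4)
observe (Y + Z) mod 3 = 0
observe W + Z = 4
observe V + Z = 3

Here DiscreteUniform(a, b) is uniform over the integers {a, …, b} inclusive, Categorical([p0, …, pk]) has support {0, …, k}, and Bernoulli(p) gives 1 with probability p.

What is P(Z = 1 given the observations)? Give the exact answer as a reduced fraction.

Enumerate traces; 12 have nonzero weight after conditioning:
  (Y=0, X=2, Z=0, V=3, U=0, W=4) weight 2/243
  (Y=0, X=2, Z=0, V=3, U=1, W=4) weight 2/729
  (Y=0, X=3, Z=0, V=3, U=0, W=4) weight 2/243
  (Y=0, X=3, Z=0, V=3, U=1, W=4) weight 2/729
  (Y=0, X=4, Z=0, V=3, U=0, W=4) weight 2/243
  (Y=0, X=4, Z=0, V=3, U=1, W=4) weight 2/729
  (Y=2, X=2, Z=1, V=2, U=0, W=3) weight 1/432
  (Y=2, X=2, Z=1, V=2, U=1, W=3) weight 1/1296
  … 4 more
Group by Z:
  weight(Z=0) = 8/243
  weight(Z=1) = 1/108
Total weight = 8/243 + 1/108 = 41/972
P(Z=0 | obs) = 8/243 / 41/972 = 32/41
P(Z=1 | obs) = 1/108 / 41/972 = 9/41

P(Z = 1 | obs) = 9/41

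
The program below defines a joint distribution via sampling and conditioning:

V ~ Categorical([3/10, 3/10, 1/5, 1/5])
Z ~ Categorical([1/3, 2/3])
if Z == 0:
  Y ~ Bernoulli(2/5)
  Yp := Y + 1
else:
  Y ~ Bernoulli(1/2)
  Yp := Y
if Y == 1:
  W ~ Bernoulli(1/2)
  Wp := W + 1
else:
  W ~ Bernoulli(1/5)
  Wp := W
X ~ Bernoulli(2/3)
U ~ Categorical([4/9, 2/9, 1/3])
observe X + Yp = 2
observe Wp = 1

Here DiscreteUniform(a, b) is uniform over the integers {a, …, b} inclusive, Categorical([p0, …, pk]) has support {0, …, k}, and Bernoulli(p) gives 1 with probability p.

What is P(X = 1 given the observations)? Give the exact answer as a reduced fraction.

P(X = 1 | obs) = 31/36

Enumerate traces; 36 have nonzero weight after conditioning:
  (V=0, Z=0, Y=0, W=1, X=1, U=0) weight 4/1125
  (V=0, Z=0, Y=0, W=1, X=1, U=1) weight 2/1125
  (V=0, Z=0, Y=0, W=1, X=1, U=2) weight 1/375
  (V=0, Z=0, Y=1, W=0, X=0, U=0) weight 2/675
  (V=0, Z=0, Y=1, W=0, X=0, U=1) weight 1/675
  (V=0, Z=0, Y=1, W=0, X=0, U=2) weight 1/450
  (V=0, Z=1, Y=1, W=0, X=1, U=0) weight 2/135
  (V=0, Z=1, Y=1, W=0, X=1, U=1) weight 1/135
  … 28 more
Group by X:
  weight(X=0) = 1/45
  weight(X=1) = 31/225
Total weight = 1/45 + 31/225 = 4/25
P(X=0 | obs) = 1/45 / 4/25 = 5/36
P(X=1 | obs) = 31/225 / 4/25 = 31/36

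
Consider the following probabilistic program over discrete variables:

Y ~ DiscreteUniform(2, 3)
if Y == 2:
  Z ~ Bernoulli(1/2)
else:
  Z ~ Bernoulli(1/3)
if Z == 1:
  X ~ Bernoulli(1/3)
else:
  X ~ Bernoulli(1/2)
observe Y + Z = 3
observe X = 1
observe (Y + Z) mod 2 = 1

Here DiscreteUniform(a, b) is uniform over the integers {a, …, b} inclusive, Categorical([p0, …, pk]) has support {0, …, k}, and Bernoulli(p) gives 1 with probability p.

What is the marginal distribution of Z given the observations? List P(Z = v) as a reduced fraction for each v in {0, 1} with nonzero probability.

Enumerate traces; 2 have nonzero weight after conditioning:
  (Y=2, Z=1, X=1) weight 1/12
  (Y=3, Z=0, X=1) weight 1/6
Group by Z:
  weight(Z=0) = 1/6
  weight(Z=1) = 1/12
Total weight = 1/6 + 1/12 = 1/4
P(Z=0 | obs) = 1/6 / 1/4 = 2/3
P(Z=1 | obs) = 1/12 / 1/4 = 1/3

P(Z=0) = 2/3, P(Z=1) = 1/3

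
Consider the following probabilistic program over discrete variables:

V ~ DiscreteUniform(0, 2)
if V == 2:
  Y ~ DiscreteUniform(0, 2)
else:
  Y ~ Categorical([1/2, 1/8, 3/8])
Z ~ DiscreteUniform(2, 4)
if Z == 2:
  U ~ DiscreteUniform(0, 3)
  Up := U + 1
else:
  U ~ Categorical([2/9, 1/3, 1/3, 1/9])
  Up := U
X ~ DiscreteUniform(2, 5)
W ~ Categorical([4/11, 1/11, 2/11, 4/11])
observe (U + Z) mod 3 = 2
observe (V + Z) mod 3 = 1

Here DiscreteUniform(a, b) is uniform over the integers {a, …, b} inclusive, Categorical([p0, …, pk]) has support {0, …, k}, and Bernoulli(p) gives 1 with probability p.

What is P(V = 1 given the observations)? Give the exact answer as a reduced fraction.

Enumerate traces; 192 have nonzero weight after conditioning:
  (V=0, Y=0, Z=4, U=1, X=2, W=0) weight 1/594
  (V=0, Y=0, Z=4, U=1, X=2, W=1) weight 1/2376
  (V=0, Y=0, Z=4, U=1, X=2, W=2) weight 1/1188
  (V=0, Y=0, Z=4, U=1, X=2, W=3) weight 1/594
  (V=0, Y=0, Z=4, U=1, X=3, W=0) weight 1/594
  (V=0, Y=0, Z=4, U=1, X=3, W=1) weight 1/2376
  (V=0, Y=0, Z=4, U=1, X=3, W=2) weight 1/1188
  (V=0, Y=0, Z=4, U=1, X=3, W=3) weight 1/594
  (V=1, Y=0, Z=3, U=2, X=2, W=0) weight 1/594
  (V=2, Y=0, Z=2, U=0, X=2, W=0) weight 1/1188
  … 182 more
Group by V:
  weight(V=0) = 1/27
  weight(V=1) = 1/27
  weight(V=2) = 1/18
Total weight = 1/27 + 1/27 + 1/18 = 7/54
P(V=0 | obs) = 1/27 / 7/54 = 2/7
P(V=1 | obs) = 1/27 / 7/54 = 2/7
P(V=2 | obs) = 1/18 / 7/54 = 3/7

P(V = 1 | obs) = 2/7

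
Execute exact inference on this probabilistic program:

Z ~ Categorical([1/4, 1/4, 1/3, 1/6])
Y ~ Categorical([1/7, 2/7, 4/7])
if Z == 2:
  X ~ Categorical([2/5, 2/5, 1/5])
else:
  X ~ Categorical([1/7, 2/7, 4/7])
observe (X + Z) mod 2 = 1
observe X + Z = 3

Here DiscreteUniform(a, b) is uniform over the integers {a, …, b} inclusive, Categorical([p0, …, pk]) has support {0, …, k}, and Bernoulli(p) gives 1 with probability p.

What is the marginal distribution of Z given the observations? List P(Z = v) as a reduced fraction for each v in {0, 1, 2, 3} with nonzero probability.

Enumerate traces; 9 have nonzero weight after conditioning:
  (Z=1, Y=0, X=2) weight 1/49
  (Z=1, Y=1, X=2) weight 2/49
  (Z=1, Y=2, X=2) weight 4/49
  (Z=2, Y=0, X=1) weight 2/105
  (Z=2, Y=1, X=1) weight 4/105
  (Z=2, Y=2, X=1) weight 8/105
  (Z=3, Y=0, X=0) weight 1/294
  (Z=3, Y=1, X=0) weight 1/147
  … 1 more
Group by Z:
  weight(Z=1) = 1/7
  weight(Z=2) = 2/15
  weight(Z=3) = 1/42
Total weight = 1/7 + 2/15 + 1/42 = 3/10
P(Z=1 | obs) = 1/7 / 3/10 = 10/21
P(Z=2 | obs) = 2/15 / 3/10 = 4/9
P(Z=3 | obs) = 1/42 / 3/10 = 5/63

P(Z=1) = 10/21, P(Z=2) = 4/9, P(Z=3) = 5/63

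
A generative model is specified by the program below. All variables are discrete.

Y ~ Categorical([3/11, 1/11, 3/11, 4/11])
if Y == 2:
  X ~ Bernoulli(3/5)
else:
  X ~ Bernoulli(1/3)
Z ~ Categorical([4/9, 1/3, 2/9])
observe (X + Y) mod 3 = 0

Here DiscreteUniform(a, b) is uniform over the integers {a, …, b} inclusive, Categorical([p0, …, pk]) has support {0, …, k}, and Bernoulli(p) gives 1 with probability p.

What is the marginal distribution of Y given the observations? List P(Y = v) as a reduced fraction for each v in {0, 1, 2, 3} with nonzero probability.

P(Y=0) = 30/97, P(Y=2) = 27/97, P(Y=3) = 40/97

Enumerate traces; 9 have nonzero weight after conditioning:
  (Y=0, X=0, Z=0) weight 8/99
  (Y=0, X=0, Z=1) weight 2/33
  (Y=0, X=0, Z=2) weight 4/99
  (Y=2, X=1, Z=0) weight 4/55
  (Y=2, X=1, Z=1) weight 3/55
  (Y=2, X=1, Z=2) weight 2/55
  (Y=3, X=0, Z=0) weight 32/297
  (Y=3, X=0, Z=1) weight 8/99
  … 1 more
Group by Y:
  weight(Y=0) = 2/11
  weight(Y=2) = 9/55
  weight(Y=3) = 8/33
Total weight = 2/11 + 9/55 + 8/33 = 97/165
P(Y=0 | obs) = 2/11 / 97/165 = 30/97
P(Y=2 | obs) = 9/55 / 97/165 = 27/97
P(Y=3 | obs) = 8/33 / 97/165 = 40/97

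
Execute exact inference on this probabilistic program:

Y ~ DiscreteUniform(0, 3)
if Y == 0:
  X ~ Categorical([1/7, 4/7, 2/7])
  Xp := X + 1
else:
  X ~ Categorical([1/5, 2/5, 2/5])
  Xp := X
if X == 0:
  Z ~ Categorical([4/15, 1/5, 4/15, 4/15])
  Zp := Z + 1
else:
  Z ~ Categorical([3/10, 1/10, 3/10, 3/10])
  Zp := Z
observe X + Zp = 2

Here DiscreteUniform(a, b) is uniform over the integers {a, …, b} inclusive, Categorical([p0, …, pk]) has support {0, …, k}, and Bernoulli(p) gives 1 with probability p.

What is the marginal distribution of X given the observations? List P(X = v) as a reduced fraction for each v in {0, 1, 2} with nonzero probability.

P(X=0) = 26/135, P(X=1) = 31/135, P(X=2) = 26/45

Enumerate traces; 12 have nonzero weight after conditioning:
  (Y=0, X=0, Z=1) weight 1/140
  (Y=0, X=1, Z=1) weight 1/70
  (Y=0, X=2, Z=0) weight 3/140
  (Y=1, X=0, Z=1) weight 1/100
  (Y=1, X=1, Z=1) weight 1/100
  (Y=1, X=2, Z=0) weight 3/100
  (Y=2, X=0, Z=1) weight 1/100
  (Y=2, X=1, Z=1) weight 1/100
  … 4 more
Group by X:
  weight(X=0) = 13/350
  weight(X=1) = 31/700
  weight(X=2) = 39/350
Total weight = 13/350 + 31/700 + 39/350 = 27/140
P(X=0 | obs) = 13/350 / 27/140 = 26/135
P(X=1 | obs) = 31/700 / 27/140 = 31/135
P(X=2 | obs) = 39/350 / 27/140 = 26/45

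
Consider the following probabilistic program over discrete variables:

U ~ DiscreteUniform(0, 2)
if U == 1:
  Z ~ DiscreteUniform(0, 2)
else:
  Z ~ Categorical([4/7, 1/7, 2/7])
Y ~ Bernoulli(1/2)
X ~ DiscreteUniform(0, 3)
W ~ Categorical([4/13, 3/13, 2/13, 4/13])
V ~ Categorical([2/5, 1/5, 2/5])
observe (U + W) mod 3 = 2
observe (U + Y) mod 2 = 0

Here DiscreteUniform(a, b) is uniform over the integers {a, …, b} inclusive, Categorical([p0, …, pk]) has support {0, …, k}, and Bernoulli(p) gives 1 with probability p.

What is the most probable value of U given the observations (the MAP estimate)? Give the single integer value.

argmax_v P(U = v | obs) = 2

Enumerate traces; 144 have nonzero weight after conditioning:
  (U=0, Z=0, Y=0, X=0, W=2, V=0) weight 2/1365
  (U=0, Z=0, Y=0, X=0, W=2, V=1) weight 1/1365
  (U=0, Z=0, Y=0, X=0, W=2, V=2) weight 2/1365
  (U=0, Z=0, Y=0, X=1, W=2, V=0) weight 2/1365
  (U=0, Z=0, Y=0, X=1, W=2, V=1) weight 1/1365
  (U=0, Z=0, Y=0, X=1, W=2, V=2) weight 2/1365
  (U=0, Z=0, Y=0, X=2, W=2, V=0) weight 2/1365
  (U=0, Z=0, Y=0, X=2, W=2, V=1) weight 1/1365
  (U=1, Z=0, Y=1, X=0, W=1, V=0) weight 1/780
  (U=2, Z=0, Y=0, X=0, W=0, V=0) weight 4/1365
  … 134 more
Group by U:
  weight(U=0) = 1/39
  weight(U=1) = 1/26
  weight(U=2) = 4/39
Total weight = 1/39 + 1/26 + 4/39 = 1/6
P(U=0 | obs) = 1/39 / 1/6 = 2/13
P(U=1 | obs) = 1/26 / 1/6 = 3/13
P(U=2 | obs) = 4/39 / 1/6 = 8/13
argmax = 2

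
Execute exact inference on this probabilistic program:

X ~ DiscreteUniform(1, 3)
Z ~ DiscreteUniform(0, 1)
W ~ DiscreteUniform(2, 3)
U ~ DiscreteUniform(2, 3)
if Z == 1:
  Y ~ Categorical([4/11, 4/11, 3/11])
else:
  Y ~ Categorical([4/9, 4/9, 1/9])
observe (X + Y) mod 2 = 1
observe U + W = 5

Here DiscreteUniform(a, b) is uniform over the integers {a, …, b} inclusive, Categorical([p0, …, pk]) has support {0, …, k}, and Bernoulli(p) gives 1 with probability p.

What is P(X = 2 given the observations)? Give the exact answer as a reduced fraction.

P(X = 2 | obs) = 20/79

Enumerate traces; 20 have nonzero weight after conditioning:
  (X=1, Z=0, W=2, U=3, Y=0) weight 1/54
  (X=1, Z=0, W=2, U=3, Y=2) weight 1/216
  (X=1, Z=0, W=3, U=2, Y=0) weight 1/54
  (X=1, Z=0, W=3, U=2, Y=2) weight 1/216
  (X=1, Z=1, W=2, U=3, Y=0) weight 1/66
  (X=1, Z=1, W=2, U=3, Y=2) weight 1/88
  (X=1, Z=1, W=3, U=2, Y=0) weight 1/66
  (X=1, Z=1, W=3, U=2, Y=2) weight 1/88
  (X=2, Z=0, W=2, U=3, Y=1) weight 1/54
  (X=3, Z=0, W=2, U=3, Y=0) weight 1/54
  … 10 more
Group by X:
  weight(X=1) = 59/594
  weight(X=2) = 20/297
  weight(X=3) = 59/594
Total weight = 59/594 + 20/297 + 59/594 = 79/297
P(X=1 | obs) = 59/594 / 79/297 = 59/158
P(X=2 | obs) = 20/297 / 79/297 = 20/79
P(X=3 | obs) = 59/594 / 79/297 = 59/158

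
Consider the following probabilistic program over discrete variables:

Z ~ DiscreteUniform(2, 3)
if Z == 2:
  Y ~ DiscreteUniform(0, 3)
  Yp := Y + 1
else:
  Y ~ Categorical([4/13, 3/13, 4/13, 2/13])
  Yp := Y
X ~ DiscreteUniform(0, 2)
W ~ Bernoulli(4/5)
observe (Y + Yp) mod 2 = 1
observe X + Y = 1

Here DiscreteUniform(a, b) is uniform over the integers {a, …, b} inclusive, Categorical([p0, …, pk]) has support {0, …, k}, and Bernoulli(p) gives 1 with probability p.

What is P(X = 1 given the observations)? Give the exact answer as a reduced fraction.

P(X = 1 | obs) = 1/2

Enumerate traces; 4 have nonzero weight after conditioning:
  (Z=2, Y=0, X=1, W=0) weight 1/120
  (Z=2, Y=0, X=1, W=1) weight 1/30
  (Z=2, Y=1, X=0, W=0) weight 1/120
  (Z=2, Y=1, X=0, W=1) weight 1/30
Group by X:
  weight(X=0) = 1/24
  weight(X=1) = 1/24
Total weight = 1/24 + 1/24 = 1/12
P(X=0 | obs) = 1/24 / 1/12 = 1/2
P(X=1 | obs) = 1/24 / 1/12 = 1/2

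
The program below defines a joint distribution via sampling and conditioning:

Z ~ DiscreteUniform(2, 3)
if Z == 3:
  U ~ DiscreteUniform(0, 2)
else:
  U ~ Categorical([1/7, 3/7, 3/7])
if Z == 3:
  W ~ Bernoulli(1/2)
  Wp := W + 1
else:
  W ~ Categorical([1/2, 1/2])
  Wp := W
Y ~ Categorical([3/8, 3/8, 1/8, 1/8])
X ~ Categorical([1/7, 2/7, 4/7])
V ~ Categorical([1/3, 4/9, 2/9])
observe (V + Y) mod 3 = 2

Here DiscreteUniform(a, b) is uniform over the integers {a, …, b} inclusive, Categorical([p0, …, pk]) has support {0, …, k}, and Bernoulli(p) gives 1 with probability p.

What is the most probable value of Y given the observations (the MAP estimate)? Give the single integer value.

Enumerate traces; 144 have nonzero weight after conditioning:
  (Z=2, U=0, W=0, Y=0, X=0, V=2) weight 1/2352
  (Z=2, U=0, W=0, Y=0, X=1, V=2) weight 1/1176
  (Z=2, U=0, W=0, Y=0, X=2, V=2) weight 1/588
  (Z=2, U=0, W=0, Y=1, X=0, V=1) weight 1/1176
  (Z=2, U=0, W=0, Y=1, X=1, V=1) weight 1/588
  (Z=2, U=0, W=0, Y=1, X=2, V=1) weight 1/294
  (Z=2, U=0, W=0, Y=2, X=0, V=0) weight 1/4704
  (Z=2, U=0, W=0, Y=2, X=1, V=0) weight 1/2352
  (Z=2, U=0, W=0, Y=3, X=0, V=2) weight 1/7056
  … 135 more
Group by Y:
  weight(Y=0) = 1/12
  weight(Y=1) = 1/6
  weight(Y=2) = 1/24
  weight(Y=3) = 1/36
Total weight = 1/12 + 1/6 + 1/24 + 1/36 = 23/72
P(Y=0 | obs) = 1/12 / 23/72 = 6/23
P(Y=1 | obs) = 1/6 / 23/72 = 12/23
P(Y=2 | obs) = 1/24 / 23/72 = 3/23
P(Y=3 | obs) = 1/36 / 23/72 = 2/23
argmax = 1

argmax_v P(Y = v | obs) = 1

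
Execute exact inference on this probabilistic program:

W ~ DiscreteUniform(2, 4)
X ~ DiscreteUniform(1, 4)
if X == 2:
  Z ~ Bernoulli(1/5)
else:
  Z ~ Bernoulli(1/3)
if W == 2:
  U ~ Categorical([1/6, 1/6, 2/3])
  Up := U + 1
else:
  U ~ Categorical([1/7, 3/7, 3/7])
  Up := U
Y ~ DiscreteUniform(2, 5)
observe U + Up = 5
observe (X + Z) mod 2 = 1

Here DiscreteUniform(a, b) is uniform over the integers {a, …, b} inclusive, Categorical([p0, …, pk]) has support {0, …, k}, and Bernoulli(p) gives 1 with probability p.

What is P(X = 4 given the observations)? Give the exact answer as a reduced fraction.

Enumerate traces; 16 have nonzero weight after conditioning:
  (W=2, X=1, Z=0, U=2, Y=2) weight 1/108
  (W=2, X=1, Z=0, U=2, Y=3) weight 1/108
  (W=2, X=1, Z=0, U=2, Y=4) weight 1/108
  (W=2, X=1, Z=0, U=2, Y=5) weight 1/108
  (W=2, X=2, Z=1, U=2, Y=2) weight 1/360
  (W=2, X=2, Z=1, U=2, Y=3) weight 1/360
  (W=2, X=2, Z=1, U=2, Y=4) weight 1/360
  (W=2, X=2, Z=1, U=2, Y=5) weight 1/360
  (W=2, X=3, Z=0, U=2, Y=2) weight 1/108
  (W=2, X=4, Z=1, U=2, Y=2) weight 1/216
  … 6 more
Group by X:
  weight(X=1) = 1/27
  weight(X=2) = 1/90
  weight(X=3) = 1/27
  weight(X=4) = 1/54
Total weight = 1/27 + 1/90 + 1/27 + 1/54 = 14/135
P(X=1 | obs) = 1/27 / 14/135 = 5/14
P(X=2 | obs) = 1/90 / 14/135 = 3/28
P(X=3 | obs) = 1/27 / 14/135 = 5/14
P(X=4 | obs) = 1/54 / 14/135 = 5/28

P(X = 4 | obs) = 5/28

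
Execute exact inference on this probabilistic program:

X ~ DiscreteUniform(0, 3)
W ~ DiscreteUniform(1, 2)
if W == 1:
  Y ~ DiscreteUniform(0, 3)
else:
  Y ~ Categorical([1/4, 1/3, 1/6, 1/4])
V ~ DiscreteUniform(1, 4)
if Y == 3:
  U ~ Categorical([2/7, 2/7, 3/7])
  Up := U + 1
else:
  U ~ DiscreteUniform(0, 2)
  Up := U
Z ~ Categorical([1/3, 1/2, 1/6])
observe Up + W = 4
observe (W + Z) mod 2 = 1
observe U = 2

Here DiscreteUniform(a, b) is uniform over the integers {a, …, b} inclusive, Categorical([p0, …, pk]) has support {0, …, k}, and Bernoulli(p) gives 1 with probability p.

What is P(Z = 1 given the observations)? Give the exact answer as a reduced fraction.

Enumerate traces; 80 have nonzero weight after conditioning:
  (X=0, W=1, Y=3, V=1, U=2, Z=0) weight 1/896
  (X=0, W=1, Y=3, V=1, U=2, Z=2) weight 1/1792
  (X=0, W=1, Y=3, V=2, U=2, Z=0) weight 1/896
  (X=0, W=1, Y=3, V=2, U=2, Z=2) weight 1/1792
  (X=0, W=1, Y=3, V=3, U=2, Z=0) weight 1/896
  (X=0, W=1, Y=3, V=3, U=2, Z=2) weight 1/1792
  (X=0, W=1, Y=3, V=4, U=2, Z=0) weight 1/896
  (X=0, W=1, Y=3, V=4, U=2, Z=2) weight 1/1792
  (X=0, W=2, Y=0, V=1, U=2, Z=1) weight 1/768
  … 71 more
Group by Z:
  weight(Z=0) = 1/56
  weight(Z=1) = 1/16
  weight(Z=2) = 1/112
Total weight = 1/56 + 1/16 + 1/112 = 5/56
P(Z=0 | obs) = 1/56 / 5/56 = 1/5
P(Z=1 | obs) = 1/16 / 5/56 = 7/10
P(Z=2 | obs) = 1/112 / 5/56 = 1/10

P(Z = 1 | obs) = 7/10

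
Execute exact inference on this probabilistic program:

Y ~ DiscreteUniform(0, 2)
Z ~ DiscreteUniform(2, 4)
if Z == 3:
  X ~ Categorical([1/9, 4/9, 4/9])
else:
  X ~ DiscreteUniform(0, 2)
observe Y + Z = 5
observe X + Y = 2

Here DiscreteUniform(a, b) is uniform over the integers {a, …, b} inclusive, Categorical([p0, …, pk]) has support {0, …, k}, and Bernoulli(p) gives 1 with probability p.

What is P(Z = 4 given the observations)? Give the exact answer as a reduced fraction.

Enumerate traces; 2 have nonzero weight after conditioning:
  (Y=1, Z=4, X=1) weight 1/27
  (Y=2, Z=3, X=0) weight 1/81
Group by Z:
  weight(Z=3) = 1/81
  weight(Z=4) = 1/27
Total weight = 1/81 + 1/27 = 4/81
P(Z=3 | obs) = 1/81 / 4/81 = 1/4
P(Z=4 | obs) = 1/27 / 4/81 = 3/4

P(Z = 4 | obs) = 3/4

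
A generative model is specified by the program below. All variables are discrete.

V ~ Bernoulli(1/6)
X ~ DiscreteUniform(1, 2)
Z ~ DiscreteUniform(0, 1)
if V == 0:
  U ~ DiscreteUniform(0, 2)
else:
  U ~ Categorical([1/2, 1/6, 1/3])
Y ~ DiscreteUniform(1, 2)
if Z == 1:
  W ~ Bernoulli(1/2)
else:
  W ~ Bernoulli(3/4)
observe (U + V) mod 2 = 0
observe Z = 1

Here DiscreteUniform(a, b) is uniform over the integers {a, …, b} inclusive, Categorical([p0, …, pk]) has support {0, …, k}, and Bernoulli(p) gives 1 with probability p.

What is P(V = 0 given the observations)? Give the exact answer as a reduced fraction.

Enumerate traces; 24 have nonzero weight after conditioning:
  (V=0, X=1, Z=1, U=0, Y=1, W=0) weight 5/288
  (V=0, X=1, Z=1, U=0, Y=1, W=1) weight 5/288
  (V=0, X=1, Z=1, U=0, Y=2, W=0) weight 5/288
  (V=0, X=1, Z=1, U=0, Y=2, W=1) weight 5/288
  (V=0, X=1, Z=1, U=2, Y=1, W=0) weight 5/288
  (V=0, X=1, Z=1, U=2, Y=1, W=1) weight 5/288
  (V=0, X=1, Z=1, U=2, Y=2, W=0) weight 5/288
  (V=0, X=1, Z=1, U=2, Y=2, W=1) weight 5/288
  (V=1, X=1, Z=1, U=1, Y=1, W=0) weight 1/576
  … 15 more
Group by V:
  weight(V=0) = 5/18
  weight(V=1) = 1/72
Total weight = 5/18 + 1/72 = 7/24
P(V=0 | obs) = 5/18 / 7/24 = 20/21
P(V=1 | obs) = 1/72 / 7/24 = 1/21

P(V = 0 | obs) = 20/21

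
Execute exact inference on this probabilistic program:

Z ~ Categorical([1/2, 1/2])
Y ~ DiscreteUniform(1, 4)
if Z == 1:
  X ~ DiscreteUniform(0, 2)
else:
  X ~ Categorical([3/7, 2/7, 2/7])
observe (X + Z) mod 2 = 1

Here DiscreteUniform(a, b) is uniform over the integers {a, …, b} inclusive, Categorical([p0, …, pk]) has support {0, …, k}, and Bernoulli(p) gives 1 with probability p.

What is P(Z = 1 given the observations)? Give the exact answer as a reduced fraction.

Enumerate traces; 12 have nonzero weight after conditioning:
  (Z=0, Y=1, X=1) weight 1/28
  (Z=0, Y=2, X=1) weight 1/28
  (Z=0, Y=3, X=1) weight 1/28
  (Z=0, Y=4, X=1) weight 1/28
  (Z=1, Y=1, X=0) weight 1/24
  (Z=1, Y=1, X=2) weight 1/24
  (Z=1, Y=2, X=0) weight 1/24
  (Z=1, Y=2, X=2) weight 1/24
  … 4 more
Group by Z:
  weight(Z=0) = 1/7
  weight(Z=1) = 1/3
Total weight = 1/7 + 1/3 = 10/21
P(Z=0 | obs) = 1/7 / 10/21 = 3/10
P(Z=1 | obs) = 1/3 / 10/21 = 7/10

P(Z = 1 | obs) = 7/10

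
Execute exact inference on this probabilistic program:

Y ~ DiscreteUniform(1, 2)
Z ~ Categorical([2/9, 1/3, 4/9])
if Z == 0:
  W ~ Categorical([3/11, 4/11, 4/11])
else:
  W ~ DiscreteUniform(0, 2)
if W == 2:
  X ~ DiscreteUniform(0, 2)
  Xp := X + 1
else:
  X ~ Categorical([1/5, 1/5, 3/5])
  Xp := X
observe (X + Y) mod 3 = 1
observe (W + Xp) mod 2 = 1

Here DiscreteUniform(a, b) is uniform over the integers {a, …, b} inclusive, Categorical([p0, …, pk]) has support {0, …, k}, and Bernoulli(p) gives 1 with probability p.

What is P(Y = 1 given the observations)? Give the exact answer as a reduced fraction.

Enumerate traces; 12 have nonzero weight after conditioning:
  (Y=1, Z=0, W=1, X=0) weight 4/495
  (Y=1, Z=0, W=2, X=0) weight 4/297
  (Y=1, Z=1, W=1, X=0) weight 1/90
  (Y=1, Z=1, W=2, X=0) weight 1/54
  (Y=1, Z=2, W=1, X=0) weight 2/135
  (Y=1, Z=2, W=2, X=0) weight 2/81
  (Y=2, Z=0, W=1, X=2) weight 4/165
  (Y=2, Z=0, W=2, X=2) weight 4/297
  … 4 more
Group by Y:
  weight(Y=1) = 404/4455
  weight(Y=2) = 707/4455
Total weight = 404/4455 + 707/4455 = 101/405
P(Y=1 | obs) = 404/4455 / 101/405 = 4/11
P(Y=2 | obs) = 707/4455 / 101/405 = 7/11

P(Y = 1 | obs) = 4/11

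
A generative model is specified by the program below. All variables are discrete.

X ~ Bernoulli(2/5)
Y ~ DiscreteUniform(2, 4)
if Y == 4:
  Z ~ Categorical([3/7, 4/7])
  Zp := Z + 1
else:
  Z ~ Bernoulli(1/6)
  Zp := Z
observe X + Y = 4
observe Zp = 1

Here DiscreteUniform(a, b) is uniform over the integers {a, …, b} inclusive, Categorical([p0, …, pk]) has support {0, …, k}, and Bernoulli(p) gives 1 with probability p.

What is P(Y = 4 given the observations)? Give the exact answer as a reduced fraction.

P(Y = 4 | obs) = 27/34

Enumerate traces; 2 have nonzero weight after conditioning:
  (X=0, Y=4, Z=0) weight 3/35
  (X=1, Y=3, Z=1) weight 1/45
Group by Y:
  weight(Y=3) = 1/45
  weight(Y=4) = 3/35
Total weight = 1/45 + 3/35 = 34/315
P(Y=3 | obs) = 1/45 / 34/315 = 7/34
P(Y=4 | obs) = 3/35 / 34/315 = 27/34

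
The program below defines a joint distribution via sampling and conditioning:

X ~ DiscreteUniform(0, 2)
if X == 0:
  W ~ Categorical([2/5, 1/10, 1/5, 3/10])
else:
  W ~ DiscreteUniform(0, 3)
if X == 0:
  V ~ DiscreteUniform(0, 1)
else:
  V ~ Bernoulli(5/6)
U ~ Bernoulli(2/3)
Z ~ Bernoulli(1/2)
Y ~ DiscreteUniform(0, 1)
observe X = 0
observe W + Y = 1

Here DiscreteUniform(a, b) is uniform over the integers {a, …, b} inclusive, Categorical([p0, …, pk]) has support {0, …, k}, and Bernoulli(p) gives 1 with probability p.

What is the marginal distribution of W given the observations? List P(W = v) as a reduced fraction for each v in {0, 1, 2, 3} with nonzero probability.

P(W=0) = 4/5, P(W=1) = 1/5

Enumerate traces; 16 have nonzero weight after conditioning:
  (X=0, W=0, V=0, U=0, Z=0, Y=1) weight 1/180
  (X=0, W=0, V=0, U=0, Z=1, Y=1) weight 1/180
  (X=0, W=0, V=0, U=1, Z=0, Y=1) weight 1/90
  (X=0, W=0, V=0, U=1, Z=1, Y=1) weight 1/90
  (X=0, W=0, V=1, U=0, Z=0, Y=1) weight 1/180
  (X=0, W=0, V=1, U=0, Z=1, Y=1) weight 1/180
  (X=0, W=0, V=1, U=1, Z=0, Y=1) weight 1/90
  (X=0, W=0, V=1, U=1, Z=1, Y=1) weight 1/90
  (X=0, W=1, V=0, U=0, Z=0, Y=0) weight 1/720
  … 7 more
Group by W:
  weight(W=0) = 1/15
  weight(W=1) = 1/60
Total weight = 1/15 + 1/60 = 1/12
P(W=0 | obs) = 1/15 / 1/12 = 4/5
P(W=1 | obs) = 1/60 / 1/12 = 1/5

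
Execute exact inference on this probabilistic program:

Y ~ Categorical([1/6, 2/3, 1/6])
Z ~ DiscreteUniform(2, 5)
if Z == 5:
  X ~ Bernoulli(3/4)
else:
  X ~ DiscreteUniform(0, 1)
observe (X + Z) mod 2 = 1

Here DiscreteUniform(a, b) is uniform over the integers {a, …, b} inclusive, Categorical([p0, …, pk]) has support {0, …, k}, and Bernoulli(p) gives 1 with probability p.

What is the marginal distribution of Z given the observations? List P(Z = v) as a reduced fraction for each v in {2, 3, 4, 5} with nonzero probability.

Enumerate traces; 12 have nonzero weight after conditioning:
  (Y=0, Z=2, X=1) weight 1/48
  (Y=0, Z=3, X=0) weight 1/48
  (Y=0, Z=4, X=1) weight 1/48
  (Y=0, Z=5, X=0) weight 1/96
  (Y=1, Z=2, X=1) weight 1/12
  (Y=1, Z=3, X=0) weight 1/12
  (Y=1, Z=4, X=1) weight 1/12
  (Y=1, Z=5, X=0) weight 1/24
  … 4 more
Group by Z:
  weight(Z=2) = 1/8
  weight(Z=3) = 1/8
  weight(Z=4) = 1/8
  weight(Z=5) = 1/16
Total weight = 1/8 + 1/8 + 1/8 + 1/16 = 7/16
P(Z=2 | obs) = 1/8 / 7/16 = 2/7
P(Z=3 | obs) = 1/8 / 7/16 = 2/7
P(Z=4 | obs) = 1/8 / 7/16 = 2/7
P(Z=5 | obs) = 1/16 / 7/16 = 1/7

P(Z=2) = 2/7, P(Z=3) = 2/7, P(Z=4) = 2/7, P(Z=5) = 1/7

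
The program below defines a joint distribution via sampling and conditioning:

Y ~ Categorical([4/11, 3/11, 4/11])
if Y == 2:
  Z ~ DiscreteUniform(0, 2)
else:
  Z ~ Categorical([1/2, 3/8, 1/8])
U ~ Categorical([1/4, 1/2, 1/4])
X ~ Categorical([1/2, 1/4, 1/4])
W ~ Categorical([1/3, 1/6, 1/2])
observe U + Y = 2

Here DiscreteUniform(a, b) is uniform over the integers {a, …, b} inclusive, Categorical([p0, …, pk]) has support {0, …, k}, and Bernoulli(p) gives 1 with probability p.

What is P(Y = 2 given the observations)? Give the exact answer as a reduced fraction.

P(Y = 2 | obs) = 2/7

Enumerate traces; 81 have nonzero weight after conditioning:
  (Y=0, Z=0, U=2, X=0, W=0) weight 1/132
  (Y=0, Z=0, U=2, X=0, W=1) weight 1/264
  (Y=0, Z=0, U=2, X=0, W=2) weight 1/88
  (Y=0, Z=0, U=2, X=1, W=0) weight 1/264
  (Y=0, Z=0, U=2, X=1, W=1) weight 1/528
  (Y=0, Z=0, U=2, X=1, W=2) weight 1/176
  (Y=0, Z=0, U=2, X=2, W=0) weight 1/264
  (Y=0, Z=0, U=2, X=2, W=1) weight 1/528
  (Y=1, Z=0, U=1, X=0, W=0) weight 1/88
  (Y=2, Z=0, U=0, X=0, W=0) weight 1/198
  … 71 more
Group by Y:
  weight(Y=0) = 1/11
  weight(Y=1) = 3/22
  weight(Y=2) = 1/11
Total weight = 1/11 + 3/22 + 1/11 = 7/22
P(Y=0 | obs) = 1/11 / 7/22 = 2/7
P(Y=1 | obs) = 3/22 / 7/22 = 3/7
P(Y=2 | obs) = 1/11 / 7/22 = 2/7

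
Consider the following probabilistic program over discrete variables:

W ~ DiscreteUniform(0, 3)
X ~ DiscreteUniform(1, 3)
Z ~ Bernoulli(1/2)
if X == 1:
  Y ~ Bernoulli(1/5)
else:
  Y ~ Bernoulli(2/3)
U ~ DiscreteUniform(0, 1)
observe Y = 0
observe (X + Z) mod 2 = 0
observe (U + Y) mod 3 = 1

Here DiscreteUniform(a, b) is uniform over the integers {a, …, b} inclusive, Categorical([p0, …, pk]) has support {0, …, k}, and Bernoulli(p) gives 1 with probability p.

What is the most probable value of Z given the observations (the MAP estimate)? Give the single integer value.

Enumerate traces; 12 have nonzero weight after conditioning:
  (W=0, X=1, Z=1, Y=0, U=1) weight 1/60
  (W=0, X=2, Z=0, Y=0, U=1) weight 1/144
  (W=0, X=3, Z=1, Y=0, U=1) weight 1/144
  (W=1, X=1, Z=1, Y=0, U=1) weight 1/60
  (W=1, X=2, Z=0, Y=0, U=1) weight 1/144
  (W=1, X=3, Z=1, Y=0, U=1) weight 1/144
  (W=2, X=1, Z=1, Y=0, U=1) weight 1/60
  (W=2, X=2, Z=0, Y=0, U=1) weight 1/144
  … 4 more
Group by Z:
  weight(Z=0) = 1/36
  weight(Z=1) = 17/180
Total weight = 1/36 + 17/180 = 11/90
P(Z=0 | obs) = 1/36 / 11/90 = 5/22
P(Z=1 | obs) = 17/180 / 11/90 = 17/22
argmax = 1

argmax_v P(Z = v | obs) = 1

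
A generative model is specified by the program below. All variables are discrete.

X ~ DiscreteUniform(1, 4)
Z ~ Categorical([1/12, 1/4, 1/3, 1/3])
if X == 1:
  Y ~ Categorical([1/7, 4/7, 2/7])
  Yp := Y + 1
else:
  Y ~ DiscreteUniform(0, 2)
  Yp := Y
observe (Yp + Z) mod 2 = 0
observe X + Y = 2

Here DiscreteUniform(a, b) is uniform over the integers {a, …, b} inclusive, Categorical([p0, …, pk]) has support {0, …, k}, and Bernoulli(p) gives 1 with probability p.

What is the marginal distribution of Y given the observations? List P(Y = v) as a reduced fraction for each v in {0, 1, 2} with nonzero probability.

Enumerate traces; 4 have nonzero weight after conditioning:
  (X=1, Z=0, Y=1) weight 1/84
  (X=1, Z=2, Y=1) weight 1/21
  (X=2, Z=0, Y=0) weight 1/144
  (X=2, Z=2, Y=0) weight 1/36
Group by Y:
  weight(Y=0) = 5/144
  weight(Y=1) = 5/84
Total weight = 5/144 + 5/84 = 95/1008
P(Y=0 | obs) = 5/144 / 95/1008 = 7/19
P(Y=1 | obs) = 5/84 / 95/1008 = 12/19

P(Y=0) = 7/19, P(Y=1) = 12/19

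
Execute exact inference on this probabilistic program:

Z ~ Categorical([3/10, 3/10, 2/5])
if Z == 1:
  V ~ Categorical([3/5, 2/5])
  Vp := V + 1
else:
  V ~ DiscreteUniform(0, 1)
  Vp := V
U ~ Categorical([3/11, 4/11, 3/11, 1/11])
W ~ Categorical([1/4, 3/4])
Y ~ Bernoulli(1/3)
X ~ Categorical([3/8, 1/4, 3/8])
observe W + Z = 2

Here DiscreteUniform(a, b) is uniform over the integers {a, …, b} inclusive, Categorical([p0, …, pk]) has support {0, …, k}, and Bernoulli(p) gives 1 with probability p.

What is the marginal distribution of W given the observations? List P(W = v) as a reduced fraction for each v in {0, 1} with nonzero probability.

Enumerate traces; 96 have nonzero weight after conditioning:
  (Z=1, V=0, U=0, W=1, Y=0, X=0) weight 81/8800
  (Z=1, V=0, U=0, W=1, Y=0, X=1) weight 27/4400
  (Z=1, V=0, U=0, W=1, Y=0, X=2) weight 81/8800
  (Z=1, V=0, U=0, W=1, Y=1, X=0) weight 81/17600
  (Z=1, V=0, U=0, W=1, Y=1, X=1) weight 27/8800
  (Z=1, V=0, U=0, W=1, Y=1, X=2) weight 81/17600
  (Z=1, V=0, U=1, W=1, Y=0, X=0) weight 27/2200
  (Z=1, V=0, U=1, W=1, Y=0, X=1) weight 9/1100
  (Z=2, V=0, U=0, W=0, Y=0, X=0) weight 3/880
  … 87 more
Group by W:
  weight(W=0) = 1/10
  weight(W=1) = 9/40
Total weight = 1/10 + 9/40 = 13/40
P(W=0 | obs) = 1/10 / 13/40 = 4/13
P(W=1 | obs) = 9/40 / 13/40 = 9/13

P(W=0) = 4/13, P(W=1) = 9/13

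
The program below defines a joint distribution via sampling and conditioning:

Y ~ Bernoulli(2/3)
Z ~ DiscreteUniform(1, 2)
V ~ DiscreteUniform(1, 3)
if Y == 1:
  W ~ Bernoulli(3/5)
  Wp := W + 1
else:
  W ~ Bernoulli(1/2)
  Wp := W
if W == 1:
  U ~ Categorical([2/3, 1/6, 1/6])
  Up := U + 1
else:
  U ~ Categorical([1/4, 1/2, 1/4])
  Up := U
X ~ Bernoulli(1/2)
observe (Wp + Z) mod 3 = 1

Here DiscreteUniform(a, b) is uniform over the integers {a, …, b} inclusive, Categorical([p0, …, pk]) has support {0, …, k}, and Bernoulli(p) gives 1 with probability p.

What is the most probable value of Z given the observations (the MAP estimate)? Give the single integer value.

Enumerate traces; 36 have nonzero weight after conditioning:
  (Y=0, Z=1, V=1, W=0, U=0, X=0) weight 1/288
  (Y=0, Z=1, V=1, W=0, U=0, X=1) weight 1/288
  (Y=0, Z=1, V=1, W=0, U=1, X=0) weight 1/144
  (Y=0, Z=1, V=1, W=0, U=1, X=1) weight 1/144
  (Y=0, Z=1, V=1, W=0, U=2, X=0) weight 1/288
  (Y=0, Z=1, V=1, W=0, U=2, X=1) weight 1/288
  (Y=0, Z=1, V=2, W=0, U=0, X=0) weight 1/288
  (Y=0, Z=1, V=2, W=0, U=0, X=1) weight 1/288
  (Y=1, Z=2, V=1, W=1, U=0, X=0) weight 1/45
  … 27 more
Group by Z:
  weight(Z=1) = 1/12
  weight(Z=2) = 1/5
Total weight = 1/12 + 1/5 = 17/60
P(Z=1 | obs) = 1/12 / 17/60 = 5/17
P(Z=2 | obs) = 1/5 / 17/60 = 12/17
argmax = 2

argmax_v P(Z = v | obs) = 2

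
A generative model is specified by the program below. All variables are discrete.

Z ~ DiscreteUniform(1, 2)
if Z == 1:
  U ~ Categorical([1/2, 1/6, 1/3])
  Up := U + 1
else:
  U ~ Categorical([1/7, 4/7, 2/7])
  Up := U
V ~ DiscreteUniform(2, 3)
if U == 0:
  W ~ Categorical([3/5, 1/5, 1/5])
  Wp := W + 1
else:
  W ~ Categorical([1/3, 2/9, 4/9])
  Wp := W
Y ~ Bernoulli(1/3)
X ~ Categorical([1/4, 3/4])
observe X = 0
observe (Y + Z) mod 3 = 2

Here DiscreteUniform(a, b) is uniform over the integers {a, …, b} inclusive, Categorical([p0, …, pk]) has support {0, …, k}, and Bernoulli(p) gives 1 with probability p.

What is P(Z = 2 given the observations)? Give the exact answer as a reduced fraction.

P(Z = 2 | obs) = 2/3

Enumerate traces; 36 have nonzero weight after conditioning:
  (Z=1, U=0, V=2, W=0, Y=1, X=0) weight 1/160
  (Z=1, U=0, V=2, W=1, Y=1, X=0) weight 1/480
  (Z=1, U=0, V=2, W=2, Y=1, X=0) weight 1/480
  (Z=1, U=0, V=3, W=0, Y=1, X=0) weight 1/160
  (Z=1, U=0, V=3, W=1, Y=1, X=0) weight 1/480
  (Z=1, U=0, V=3, W=2, Y=1, X=0) weight 1/480
  (Z=1, U=1, V=2, W=0, Y=1, X=0) weight 1/864
  (Z=1, U=1, V=2, W=1, Y=1, X=0) weight 1/1296
  (Z=2, U=0, V=2, W=0, Y=0, X=0) weight 1/280
  … 27 more
Group by Z:
  weight(Z=1) = 1/24
  weight(Z=2) = 1/12
Total weight = 1/24 + 1/12 = 1/8
P(Z=1 | obs) = 1/24 / 1/8 = 1/3
P(Z=2 | obs) = 1/12 / 1/8 = 2/3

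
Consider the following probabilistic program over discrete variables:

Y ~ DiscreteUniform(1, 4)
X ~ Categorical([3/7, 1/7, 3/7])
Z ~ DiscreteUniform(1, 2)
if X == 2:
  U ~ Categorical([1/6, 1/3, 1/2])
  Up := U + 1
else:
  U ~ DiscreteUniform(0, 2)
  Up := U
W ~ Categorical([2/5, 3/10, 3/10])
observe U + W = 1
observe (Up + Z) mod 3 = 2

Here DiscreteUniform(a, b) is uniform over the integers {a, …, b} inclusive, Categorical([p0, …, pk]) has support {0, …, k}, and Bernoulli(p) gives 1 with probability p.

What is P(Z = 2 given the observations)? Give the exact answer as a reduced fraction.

P(Z = 2 | obs) = 24/65

Enumerate traces; 20 have nonzero weight after conditioning:
  (Y=1, X=0, Z=1, U=1, W=0) weight 1/140
  (Y=1, X=0, Z=2, U=0, W=1) weight 3/560
  (Y=1, X=1, Z=1, U=1, W=0) weight 1/420
  (Y=1, X=1, Z=2, U=0, W=1) weight 1/560
  (Y=1, X=2, Z=1, U=0, W=1) weight 3/1120
  (Y=2, X=0, Z=1, U=1, W=0) weight 1/140
  (Y=2, X=0, Z=2, U=0, W=1) weight 3/560
  (Y=2, X=1, Z=1, U=1, W=0) weight 1/420
  … 12 more
Group by Z:
  weight(Z=1) = 41/840
  weight(Z=2) = 1/35
Total weight = 41/840 + 1/35 = 13/168
P(Z=1 | obs) = 41/840 / 13/168 = 41/65
P(Z=2 | obs) = 1/35 / 13/168 = 24/65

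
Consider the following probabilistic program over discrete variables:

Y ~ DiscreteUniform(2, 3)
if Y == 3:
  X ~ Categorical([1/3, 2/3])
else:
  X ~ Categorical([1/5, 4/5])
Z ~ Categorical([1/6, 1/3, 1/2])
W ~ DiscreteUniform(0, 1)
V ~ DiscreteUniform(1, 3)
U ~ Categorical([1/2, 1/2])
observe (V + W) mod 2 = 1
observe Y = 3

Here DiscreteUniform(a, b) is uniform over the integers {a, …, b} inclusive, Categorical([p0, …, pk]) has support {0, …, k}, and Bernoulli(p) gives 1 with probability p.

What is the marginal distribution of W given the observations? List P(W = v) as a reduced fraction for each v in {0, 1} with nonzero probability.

Enumerate traces; 36 have nonzero weight after conditioning:
  (Y=3, X=0, Z=0, W=0, V=1, U=0) weight 1/432
  (Y=3, X=0, Z=0, W=0, V=1, U=1) weight 1/432
  (Y=3, X=0, Z=0, W=0, V=3, U=0) weight 1/432
  (Y=3, X=0, Z=0, W=0, V=3, U=1) weight 1/432
  (Y=3, X=0, Z=0, W=1, V=2, U=0) weight 1/432
  (Y=3, X=0, Z=0, W=1, V=2, U=1) weight 1/432
  (Y=3, X=0, Z=1, W=0, V=1, U=0) weight 1/216
  (Y=3, X=0, Z=1, W=0, V=1, U=1) weight 1/216
  … 28 more
Group by W:
  weight(W=0) = 1/6
  weight(W=1) = 1/12
Total weight = 1/6 + 1/12 = 1/4
P(W=0 | obs) = 1/6 / 1/4 = 2/3
P(W=1 | obs) = 1/12 / 1/4 = 1/3

P(W=0) = 2/3, P(W=1) = 1/3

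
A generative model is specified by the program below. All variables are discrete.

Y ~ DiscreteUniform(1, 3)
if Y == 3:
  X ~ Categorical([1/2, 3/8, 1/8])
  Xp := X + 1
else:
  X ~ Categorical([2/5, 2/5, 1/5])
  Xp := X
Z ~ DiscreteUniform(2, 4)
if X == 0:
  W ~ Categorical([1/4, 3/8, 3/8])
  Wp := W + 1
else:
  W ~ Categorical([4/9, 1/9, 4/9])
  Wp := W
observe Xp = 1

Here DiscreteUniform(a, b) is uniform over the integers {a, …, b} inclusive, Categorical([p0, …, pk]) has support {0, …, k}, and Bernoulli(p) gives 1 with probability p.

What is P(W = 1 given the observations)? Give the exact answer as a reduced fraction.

P(W = 1 | obs) = 199/936

Enumerate traces; 27 have nonzero weight after conditioning:
  (Y=1, X=1, Z=2, W=0) weight 8/405
  (Y=1, X=1, Z=2, W=1) weight 2/405
  (Y=1, X=1, Z=2, W=2) weight 8/405
  (Y=1, X=1, Z=3, W=0) weight 8/405
  (Y=1, X=1, Z=3, W=1) weight 2/405
  (Y=1, X=1, Z=3, W=2) weight 8/405
  (Y=1, X=1, Z=4, W=0) weight 8/405
  (Y=1, X=1, Z=4, W=1) weight 2/405
  … 19 more
Group by W:
  weight(W=0) = 173/1080
  weight(W=1) = 199/2160
  weight(W=2) = 391/2160
Total weight = 173/1080 + 199/2160 + 391/2160 = 13/30
P(W=0 | obs) = 173/1080 / 13/30 = 173/468
P(W=1 | obs) = 199/2160 / 13/30 = 199/936
P(W=2 | obs) = 391/2160 / 13/30 = 391/936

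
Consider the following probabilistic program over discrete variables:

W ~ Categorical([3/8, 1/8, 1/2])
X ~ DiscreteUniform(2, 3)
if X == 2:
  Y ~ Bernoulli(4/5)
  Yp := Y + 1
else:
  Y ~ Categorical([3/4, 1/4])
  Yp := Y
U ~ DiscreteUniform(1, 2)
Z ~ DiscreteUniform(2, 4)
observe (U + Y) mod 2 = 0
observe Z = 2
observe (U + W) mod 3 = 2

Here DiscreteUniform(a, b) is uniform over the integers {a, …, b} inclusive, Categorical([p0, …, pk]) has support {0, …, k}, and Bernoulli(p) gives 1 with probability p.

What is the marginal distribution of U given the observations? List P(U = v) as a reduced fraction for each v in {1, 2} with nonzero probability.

Enumerate traces; 4 have nonzero weight after conditioning:
  (W=0, X=2, Y=0, U=2, Z=2) weight 1/160
  (W=0, X=3, Y=0, U=2, Z=2) weight 3/128
  (W=1, X=2, Y=1, U=1, Z=2) weight 1/120
  (W=1, X=3, Y=1, U=1, Z=2) weight 1/384
Group by U:
  weight(U=1) = 7/640
  weight(U=2) = 19/640
Total weight = 7/640 + 19/640 = 13/320
P(U=1 | obs) = 7/640 / 13/320 = 7/26
P(U=2 | obs) = 19/640 / 13/320 = 19/26

P(U=1) = 7/26, P(U=2) = 19/26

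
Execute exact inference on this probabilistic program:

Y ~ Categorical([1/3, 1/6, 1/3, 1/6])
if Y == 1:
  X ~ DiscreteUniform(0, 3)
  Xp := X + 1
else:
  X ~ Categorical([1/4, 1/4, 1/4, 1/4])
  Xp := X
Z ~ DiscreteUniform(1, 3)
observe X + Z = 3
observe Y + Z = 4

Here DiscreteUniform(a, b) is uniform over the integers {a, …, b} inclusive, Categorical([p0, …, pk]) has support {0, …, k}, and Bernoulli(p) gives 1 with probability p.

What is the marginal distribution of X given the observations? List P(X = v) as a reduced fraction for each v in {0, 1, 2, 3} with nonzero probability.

Enumerate traces; 3 have nonzero weight after conditioning:
  (Y=1, X=0, Z=3) weight 1/72
  (Y=2, X=1, Z=2) weight 1/36
  (Y=3, X=2, Z=1) weight 1/72
Group by X:
  weight(X=0) = 1/72
  weight(X=1) = 1/36
  weight(X=2) = 1/72
Total weight = 1/72 + 1/36 + 1/72 = 1/18
P(X=0 | obs) = 1/72 / 1/18 = 1/4
P(X=1 | obs) = 1/36 / 1/18 = 1/2
P(X=2 | obs) = 1/72 / 1/18 = 1/4

P(X=0) = 1/4, P(X=1) = 1/2, P(X=2) = 1/4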